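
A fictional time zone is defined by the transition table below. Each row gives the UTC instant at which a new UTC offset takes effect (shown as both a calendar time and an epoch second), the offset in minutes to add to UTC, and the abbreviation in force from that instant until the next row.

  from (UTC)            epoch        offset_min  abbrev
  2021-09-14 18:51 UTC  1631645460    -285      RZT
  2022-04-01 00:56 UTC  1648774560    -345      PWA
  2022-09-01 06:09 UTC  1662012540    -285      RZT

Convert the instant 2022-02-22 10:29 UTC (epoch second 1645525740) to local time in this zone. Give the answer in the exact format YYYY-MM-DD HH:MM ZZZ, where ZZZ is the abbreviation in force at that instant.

Query: 2022-02-22 10:29 UTC
Rule 1/3 (RZT, -04:45): 2021-09-14 18:51 UTC ≤ query < 2022-04-01 00:56 UTC
10·60 + 29 - 285 = 344 min
344 = 0·1440 + 344; 344 = 5·60 + 44 → 05:44, same day
→ 2022-02-22 05:44 RZT

2022-02-22 05:44 RZT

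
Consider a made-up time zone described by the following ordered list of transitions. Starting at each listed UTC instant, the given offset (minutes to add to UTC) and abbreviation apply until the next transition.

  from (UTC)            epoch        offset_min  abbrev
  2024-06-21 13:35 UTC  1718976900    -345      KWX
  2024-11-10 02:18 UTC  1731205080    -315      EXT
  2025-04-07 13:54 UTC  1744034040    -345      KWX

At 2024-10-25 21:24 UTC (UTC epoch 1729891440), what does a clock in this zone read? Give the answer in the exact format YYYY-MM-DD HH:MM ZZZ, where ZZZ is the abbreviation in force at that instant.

Query: 2024-10-25 21:24 UTC
Rule 1/3 (KWX, -05:45): 2024-06-21 13:35 UTC ≤ query < 2024-11-10 02:18 UTC
21·60 + 24 - 345 = 939 min
939 = 0·1440 + 939; 939 = 15·60 + 39 → 15:39, same day
→ 2024-10-25 15:39 KWX

2024-10-25 15:39 KWX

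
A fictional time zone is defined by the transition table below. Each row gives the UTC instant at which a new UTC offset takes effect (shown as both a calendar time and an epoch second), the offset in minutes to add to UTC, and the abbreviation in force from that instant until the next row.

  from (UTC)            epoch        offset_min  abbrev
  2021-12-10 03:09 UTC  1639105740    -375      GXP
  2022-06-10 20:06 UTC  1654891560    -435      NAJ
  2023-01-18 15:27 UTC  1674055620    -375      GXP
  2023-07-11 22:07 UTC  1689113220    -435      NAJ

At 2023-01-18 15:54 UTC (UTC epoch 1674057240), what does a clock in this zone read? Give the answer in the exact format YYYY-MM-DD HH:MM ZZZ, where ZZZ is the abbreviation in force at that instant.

2023-01-18 09:39 GXP

Query: 2023-01-18 15:54 UTC
Rule 3/4 (GXP, -06:15): 2023-01-18 15:27 UTC ≤ query < 2023-07-11 22:07 UTC
15·60 + 54 - 375 = 579 min
579 = 0·1440 + 579; 579 = 9·60 + 39 → 09:39, same day
→ 2023-01-18 09:39 GXP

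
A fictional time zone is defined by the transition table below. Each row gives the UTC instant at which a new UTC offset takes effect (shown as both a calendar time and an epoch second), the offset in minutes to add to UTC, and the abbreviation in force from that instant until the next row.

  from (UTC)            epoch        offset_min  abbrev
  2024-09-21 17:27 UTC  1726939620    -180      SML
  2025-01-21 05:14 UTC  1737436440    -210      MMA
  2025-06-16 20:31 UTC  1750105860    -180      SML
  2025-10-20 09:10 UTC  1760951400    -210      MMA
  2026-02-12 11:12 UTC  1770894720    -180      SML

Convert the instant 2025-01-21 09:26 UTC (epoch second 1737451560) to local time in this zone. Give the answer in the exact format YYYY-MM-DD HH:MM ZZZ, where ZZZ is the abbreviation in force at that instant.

2025-01-21 05:56 MMA

Query: 2025-01-21 09:26 UTC
Rule 2/5 (MMA, -03:30): 2025-01-21 05:14 UTC ≤ query < 2025-06-16 20:31 UTC
9·60 + 26 - 210 = 356 min
356 = 0·1440 + 356; 356 = 5·60 + 56 → 05:56, same day
→ 2025-01-21 05:56 MMA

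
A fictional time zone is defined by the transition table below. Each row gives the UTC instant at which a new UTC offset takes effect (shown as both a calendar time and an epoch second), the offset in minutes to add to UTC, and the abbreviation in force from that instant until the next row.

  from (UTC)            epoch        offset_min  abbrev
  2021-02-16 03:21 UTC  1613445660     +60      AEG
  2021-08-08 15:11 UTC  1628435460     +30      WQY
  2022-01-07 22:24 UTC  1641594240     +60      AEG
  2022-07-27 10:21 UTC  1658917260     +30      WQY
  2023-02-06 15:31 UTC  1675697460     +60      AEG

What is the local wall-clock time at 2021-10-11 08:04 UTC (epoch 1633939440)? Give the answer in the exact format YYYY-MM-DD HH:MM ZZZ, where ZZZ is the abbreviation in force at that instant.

Query: 2021-10-11 08:04 UTC
Rule 2/5 (WQY, +00:30): 2021-08-08 15:11 UTC ≤ query < 2022-01-07 22:24 UTC
8·60 + 4 + 30 = 514 min
514 = 0·1440 + 514; 514 = 8·60 + 34 → 08:34, same day
→ 2021-10-11 08:34 WQY

2021-10-11 08:34 WQY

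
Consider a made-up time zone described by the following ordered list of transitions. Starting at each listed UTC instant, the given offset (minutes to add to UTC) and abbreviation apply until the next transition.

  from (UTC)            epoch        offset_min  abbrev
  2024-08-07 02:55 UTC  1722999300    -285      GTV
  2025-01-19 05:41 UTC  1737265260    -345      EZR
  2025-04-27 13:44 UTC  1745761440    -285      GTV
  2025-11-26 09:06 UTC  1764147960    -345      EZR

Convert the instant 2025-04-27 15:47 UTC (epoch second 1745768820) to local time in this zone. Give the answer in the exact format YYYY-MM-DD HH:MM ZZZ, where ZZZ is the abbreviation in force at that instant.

2025-04-27 11:02 GTV

Query: 2025-04-27 15:47 UTC
Rule 3/4 (GTV, -04:45): 2025-04-27 13:44 UTC ≤ query < 2025-11-26 09:06 UTC
15·60 + 47 - 285 = 662 min
662 = 0·1440 + 662; 662 = 11·60 + 2 → 11:02, same day
→ 2025-04-27 11:02 GTV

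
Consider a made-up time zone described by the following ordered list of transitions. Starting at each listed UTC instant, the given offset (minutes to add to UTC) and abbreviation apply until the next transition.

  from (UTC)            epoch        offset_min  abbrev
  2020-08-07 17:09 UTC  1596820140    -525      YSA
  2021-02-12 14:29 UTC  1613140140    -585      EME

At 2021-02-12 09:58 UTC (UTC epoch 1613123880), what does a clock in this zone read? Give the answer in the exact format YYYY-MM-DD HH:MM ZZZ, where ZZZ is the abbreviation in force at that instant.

2021-02-12 01:13 YSA

Query: 2021-02-12 09:58 UTC
Rule 1/2 (YSA, -08:45): 2020-08-07 17:09 UTC ≤ query < 2021-02-12 14:29 UTC
9·60 + 58 - 525 = 73 min
73 = 0·1440 + 73; 73 = 1·60 + 13 → 01:13, same day
→ 2021-02-12 01:13 YSA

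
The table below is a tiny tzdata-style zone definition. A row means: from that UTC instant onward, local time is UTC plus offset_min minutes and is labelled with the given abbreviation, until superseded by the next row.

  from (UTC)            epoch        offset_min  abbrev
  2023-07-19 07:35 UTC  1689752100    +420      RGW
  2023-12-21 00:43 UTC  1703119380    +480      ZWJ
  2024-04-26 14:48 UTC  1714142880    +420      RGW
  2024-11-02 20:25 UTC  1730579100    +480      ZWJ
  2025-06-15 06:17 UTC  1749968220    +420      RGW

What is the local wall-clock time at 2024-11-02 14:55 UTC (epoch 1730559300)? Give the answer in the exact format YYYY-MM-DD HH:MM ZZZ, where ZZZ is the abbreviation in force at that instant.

2024-11-02 21:55 RGW

Query: 2024-11-02 14:55 UTC
Rule 3/5 (RGW, +07:00): 2024-04-26 14:48 UTC ≤ query < 2024-11-02 20:25 UTC
14·60 + 55 + 420 = 1315 min
1315 = 0·1440 + 1315; 1315 = 21·60 + 55 → 21:55, same day
→ 2024-11-02 21:55 RGW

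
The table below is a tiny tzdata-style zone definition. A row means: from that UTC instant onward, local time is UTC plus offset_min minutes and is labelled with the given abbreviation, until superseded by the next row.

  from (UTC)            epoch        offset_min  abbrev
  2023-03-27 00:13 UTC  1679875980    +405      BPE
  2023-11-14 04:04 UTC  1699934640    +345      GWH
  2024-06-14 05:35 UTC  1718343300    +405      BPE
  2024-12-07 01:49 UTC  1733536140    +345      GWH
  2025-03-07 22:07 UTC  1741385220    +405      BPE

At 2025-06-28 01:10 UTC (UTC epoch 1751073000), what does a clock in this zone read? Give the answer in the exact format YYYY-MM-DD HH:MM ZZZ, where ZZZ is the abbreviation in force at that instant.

2025-06-28 07:55 BPE

Query: 2025-06-28 01:10 UTC
Rule 5/5 (BPE, +06:45): 2025-03-07 22:07 UTC ≤ query < +∞
1·60 + 10 + 405 = 475 min
475 = 0·1440 + 475; 475 = 7·60 + 55 → 07:55, same day
→ 2025-06-28 07:55 BPE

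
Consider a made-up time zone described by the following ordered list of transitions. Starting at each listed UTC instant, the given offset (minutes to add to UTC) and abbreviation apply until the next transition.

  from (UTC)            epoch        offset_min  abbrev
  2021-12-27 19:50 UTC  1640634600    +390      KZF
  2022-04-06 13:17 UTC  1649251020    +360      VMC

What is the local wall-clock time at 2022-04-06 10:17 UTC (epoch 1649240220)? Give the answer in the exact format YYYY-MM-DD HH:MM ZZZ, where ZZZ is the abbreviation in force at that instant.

2022-04-06 16:47 KZF

Query: 2022-04-06 10:17 UTC
Rule 1/2 (KZF, +06:30): 2021-12-27 19:50 UTC ≤ query < 2022-04-06 13:17 UTC
10·60 + 17 + 390 = 1007 min
1007 = 0·1440 + 1007; 1007 = 16·60 + 47 → 16:47, same day
→ 2022-04-06 16:47 KZF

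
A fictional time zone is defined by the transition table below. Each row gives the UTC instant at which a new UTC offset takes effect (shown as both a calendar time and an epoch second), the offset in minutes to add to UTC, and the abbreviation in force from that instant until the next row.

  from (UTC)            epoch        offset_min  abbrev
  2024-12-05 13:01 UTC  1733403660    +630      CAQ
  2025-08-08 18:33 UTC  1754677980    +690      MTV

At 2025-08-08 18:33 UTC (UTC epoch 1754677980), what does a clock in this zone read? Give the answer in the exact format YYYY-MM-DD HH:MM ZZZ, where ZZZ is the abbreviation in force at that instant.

Query: 2025-08-08 18:33 UTC
Rule 2/2 (MTV, +11:30): 2025-08-08 18:33 UTC ≤ query < +∞
18·60 + 33 + 690 = 1803 min
1803 = 1·1440 + 363; 363 = 6·60 + 3 → 06:03, 2025-08-08 + 1 day = 2025-08-09
→ 2025-08-09 06:03 MTV

2025-08-09 06:03 MTV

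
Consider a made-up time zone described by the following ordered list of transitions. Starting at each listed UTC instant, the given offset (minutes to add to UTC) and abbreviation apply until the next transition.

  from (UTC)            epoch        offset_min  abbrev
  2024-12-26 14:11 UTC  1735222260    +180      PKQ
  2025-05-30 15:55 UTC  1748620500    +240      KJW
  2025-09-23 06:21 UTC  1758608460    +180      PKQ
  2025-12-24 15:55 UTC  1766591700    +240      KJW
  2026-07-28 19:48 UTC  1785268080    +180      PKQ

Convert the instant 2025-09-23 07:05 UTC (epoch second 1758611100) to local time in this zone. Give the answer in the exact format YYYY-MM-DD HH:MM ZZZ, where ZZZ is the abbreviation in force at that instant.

2025-09-23 10:05 PKQ

Query: 2025-09-23 07:05 UTC
Rule 3/5 (PKQ, +03:00): 2025-09-23 06:21 UTC ≤ query < 2025-12-24 15:55 UTC
7·60 + 5 + 180 = 605 min
605 = 0·1440 + 605; 605 = 10·60 + 5 → 10:05, same day
→ 2025-09-23 10:05 PKQ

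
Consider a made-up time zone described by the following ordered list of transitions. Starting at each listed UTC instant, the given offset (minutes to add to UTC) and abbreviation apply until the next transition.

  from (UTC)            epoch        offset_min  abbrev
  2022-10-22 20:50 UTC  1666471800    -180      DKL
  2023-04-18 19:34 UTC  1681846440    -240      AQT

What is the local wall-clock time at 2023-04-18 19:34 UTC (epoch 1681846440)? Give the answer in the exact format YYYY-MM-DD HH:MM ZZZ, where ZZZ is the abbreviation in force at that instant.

Query: 2023-04-18 19:34 UTC
Rule 2/2 (AQT, -04:00): 2023-04-18 19:34 UTC ≤ query < +∞
19·60 + 34 - 240 = 934 min
934 = 0·1440 + 934; 934 = 15·60 + 34 → 15:34, same day
→ 2023-04-18 15:34 AQT

2023-04-18 15:34 AQT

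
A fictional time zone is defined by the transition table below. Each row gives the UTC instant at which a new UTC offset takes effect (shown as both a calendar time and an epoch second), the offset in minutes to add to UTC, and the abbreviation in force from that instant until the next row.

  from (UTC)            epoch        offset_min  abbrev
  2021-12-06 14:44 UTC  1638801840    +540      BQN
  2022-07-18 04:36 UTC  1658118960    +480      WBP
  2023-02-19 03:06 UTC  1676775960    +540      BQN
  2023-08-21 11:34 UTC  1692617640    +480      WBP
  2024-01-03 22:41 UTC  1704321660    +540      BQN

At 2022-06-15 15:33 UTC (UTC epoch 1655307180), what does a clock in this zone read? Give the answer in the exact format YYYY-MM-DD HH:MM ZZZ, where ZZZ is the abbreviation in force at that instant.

Query: 2022-06-15 15:33 UTC
Rule 1/5 (BQN, +09:00): 2021-12-06 14:44 UTC ≤ query < 2022-07-18 04:36 UTC
15·60 + 33 + 540 = 1473 min
1473 = 1·1440 + 33; 33 = 0·60 + 33 → 00:33, 2022-06-15 + 1 day = 2022-06-16
→ 2022-06-16 00:33 BQN

2022-06-16 00:33 BQN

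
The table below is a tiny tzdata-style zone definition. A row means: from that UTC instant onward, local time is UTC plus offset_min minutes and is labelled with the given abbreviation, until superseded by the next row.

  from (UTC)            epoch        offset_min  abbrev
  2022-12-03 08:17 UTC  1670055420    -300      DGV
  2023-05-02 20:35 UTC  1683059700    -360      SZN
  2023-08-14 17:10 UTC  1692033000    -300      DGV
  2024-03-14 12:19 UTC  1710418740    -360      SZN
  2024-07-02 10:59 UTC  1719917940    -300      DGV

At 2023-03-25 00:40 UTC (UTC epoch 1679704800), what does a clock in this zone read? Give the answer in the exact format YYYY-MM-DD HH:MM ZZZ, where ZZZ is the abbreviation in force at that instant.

Query: 2023-03-25 00:40 UTC
Rule 1/5 (DGV, -05:00): 2022-12-03 08:17 UTC ≤ query < 2023-05-02 20:35 UTC
0·60 + 40 - 300 = -260 min
-260 = -1·1440 + 1180; 1180 = 19·60 + 40 → 19:40, 2023-03-25 - 1 day = 2023-03-24
→ 2023-03-24 19:40 DGV

2023-03-24 19:40 DGV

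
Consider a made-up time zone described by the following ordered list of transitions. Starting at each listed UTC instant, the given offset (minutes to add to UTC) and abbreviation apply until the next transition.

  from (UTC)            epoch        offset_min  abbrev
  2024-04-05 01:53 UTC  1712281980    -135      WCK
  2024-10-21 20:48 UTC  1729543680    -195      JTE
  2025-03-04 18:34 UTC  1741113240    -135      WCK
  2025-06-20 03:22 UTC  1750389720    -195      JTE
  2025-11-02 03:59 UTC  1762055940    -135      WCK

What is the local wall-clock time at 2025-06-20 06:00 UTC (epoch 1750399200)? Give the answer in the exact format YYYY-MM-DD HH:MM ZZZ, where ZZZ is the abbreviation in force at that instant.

2025-06-20 02:45 JTE

Query: 2025-06-20 06:00 UTC
Rule 4/5 (JTE, -03:15): 2025-06-20 03:22 UTC ≤ query < 2025-11-02 03:59 UTC
6·60 + 0 - 195 = 165 min
165 = 0·1440 + 165; 165 = 2·60 + 45 → 02:45, same day
→ 2025-06-20 02:45 JTE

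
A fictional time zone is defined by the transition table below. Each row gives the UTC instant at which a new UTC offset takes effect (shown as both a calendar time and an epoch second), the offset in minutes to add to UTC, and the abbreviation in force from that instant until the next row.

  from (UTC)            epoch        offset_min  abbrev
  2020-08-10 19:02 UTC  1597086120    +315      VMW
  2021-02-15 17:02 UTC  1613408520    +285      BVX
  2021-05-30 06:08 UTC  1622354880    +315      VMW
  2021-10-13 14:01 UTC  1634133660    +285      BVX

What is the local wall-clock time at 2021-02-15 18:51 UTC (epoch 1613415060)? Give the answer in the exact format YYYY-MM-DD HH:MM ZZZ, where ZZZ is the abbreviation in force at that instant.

2021-02-15 23:36 BVX

Query: 2021-02-15 18:51 UTC
Rule 2/4 (BVX, +04:45): 2021-02-15 17:02 UTC ≤ query < 2021-05-30 06:08 UTC
18·60 + 51 + 285 = 1416 min
1416 = 0·1440 + 1416; 1416 = 23·60 + 36 → 23:36, same day
→ 2021-02-15 23:36 BVX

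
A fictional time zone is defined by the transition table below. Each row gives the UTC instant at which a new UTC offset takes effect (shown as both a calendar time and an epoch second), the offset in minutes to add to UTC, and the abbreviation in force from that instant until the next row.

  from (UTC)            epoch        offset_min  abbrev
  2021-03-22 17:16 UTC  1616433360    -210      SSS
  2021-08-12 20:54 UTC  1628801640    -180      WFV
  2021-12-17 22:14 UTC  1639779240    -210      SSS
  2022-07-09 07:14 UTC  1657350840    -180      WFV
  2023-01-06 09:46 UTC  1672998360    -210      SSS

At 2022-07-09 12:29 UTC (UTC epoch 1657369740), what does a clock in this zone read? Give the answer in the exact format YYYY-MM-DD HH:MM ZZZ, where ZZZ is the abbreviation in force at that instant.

Query: 2022-07-09 12:29 UTC
Rule 4/5 (WFV, -03:00): 2022-07-09 07:14 UTC ≤ query < 2023-01-06 09:46 UTC
12·60 + 29 - 180 = 569 min
569 = 0·1440 + 569; 569 = 9·60 + 29 → 09:29, same day
→ 2022-07-09 09:29 WFV

2022-07-09 09:29 WFV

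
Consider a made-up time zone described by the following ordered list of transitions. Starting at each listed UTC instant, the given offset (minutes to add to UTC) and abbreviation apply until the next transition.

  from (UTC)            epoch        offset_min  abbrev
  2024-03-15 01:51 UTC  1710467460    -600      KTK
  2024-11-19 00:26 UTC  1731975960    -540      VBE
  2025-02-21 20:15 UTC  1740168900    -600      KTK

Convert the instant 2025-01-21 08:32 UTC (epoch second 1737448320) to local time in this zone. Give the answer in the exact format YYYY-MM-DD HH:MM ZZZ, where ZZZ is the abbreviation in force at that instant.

Query: 2025-01-21 08:32 UTC
Rule 2/3 (VBE, -09:00): 2024-11-19 00:26 UTC ≤ query < 2025-02-21 20:15 UTC
8·60 + 32 - 540 = -28 min
-28 = -1·1440 + 1412; 1412 = 23·60 + 32 → 23:32, 2025-01-21 - 1 day = 2025-01-20
→ 2025-01-20 23:32 VBE

2025-01-20 23:32 VBE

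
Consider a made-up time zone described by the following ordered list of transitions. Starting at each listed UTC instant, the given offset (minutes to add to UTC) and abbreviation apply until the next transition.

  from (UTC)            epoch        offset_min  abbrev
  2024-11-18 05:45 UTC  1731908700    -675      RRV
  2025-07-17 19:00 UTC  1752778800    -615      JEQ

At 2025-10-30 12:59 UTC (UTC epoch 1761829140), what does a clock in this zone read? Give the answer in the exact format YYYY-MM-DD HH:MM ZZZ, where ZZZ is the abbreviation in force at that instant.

2025-10-30 02:44 JEQ

Query: 2025-10-30 12:59 UTC
Rule 2/2 (JEQ, -10:15): 2025-07-17 19:00 UTC ≤ query < +∞
12·60 + 59 - 615 = 164 min
164 = 0·1440 + 164; 164 = 2·60 + 44 → 02:44, same day
→ 2025-10-30 02:44 JEQ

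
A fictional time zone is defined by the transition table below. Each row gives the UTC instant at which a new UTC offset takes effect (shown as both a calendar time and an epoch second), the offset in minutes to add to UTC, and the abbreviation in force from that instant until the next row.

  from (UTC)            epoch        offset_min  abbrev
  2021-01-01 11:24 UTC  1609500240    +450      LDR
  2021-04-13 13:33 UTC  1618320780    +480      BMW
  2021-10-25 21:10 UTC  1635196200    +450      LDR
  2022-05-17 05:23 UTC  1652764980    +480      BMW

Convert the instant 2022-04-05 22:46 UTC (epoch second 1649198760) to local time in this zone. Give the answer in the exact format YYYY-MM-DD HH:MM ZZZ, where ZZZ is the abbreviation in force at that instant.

2022-04-06 06:16 LDR

Query: 2022-04-05 22:46 UTC
Rule 3/4 (LDR, +07:30): 2021-10-25 21:10 UTC ≤ query < 2022-05-17 05:23 UTC
22·60 + 46 + 450 = 1816 min
1816 = 1·1440 + 376; 376 = 6·60 + 16 → 06:16, 2022-04-05 + 1 day = 2022-04-06
→ 2022-04-06 06:16 LDR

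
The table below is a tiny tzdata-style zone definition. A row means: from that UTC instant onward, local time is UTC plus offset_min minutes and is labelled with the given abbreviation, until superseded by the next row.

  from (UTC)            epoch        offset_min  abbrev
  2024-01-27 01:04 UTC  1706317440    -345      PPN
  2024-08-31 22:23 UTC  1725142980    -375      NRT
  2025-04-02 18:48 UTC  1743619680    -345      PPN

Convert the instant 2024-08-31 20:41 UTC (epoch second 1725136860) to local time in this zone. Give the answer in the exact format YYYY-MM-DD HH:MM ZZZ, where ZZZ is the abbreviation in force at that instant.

2024-08-31 14:56 PPN

Query: 2024-08-31 20:41 UTC
Rule 1/3 (PPN, -05:45): 2024-01-27 01:04 UTC ≤ query < 2024-08-31 22:23 UTC
20·60 + 41 - 345 = 896 min
896 = 0·1440 + 896; 896 = 14·60 + 56 → 14:56, same day
→ 2024-08-31 14:56 PPN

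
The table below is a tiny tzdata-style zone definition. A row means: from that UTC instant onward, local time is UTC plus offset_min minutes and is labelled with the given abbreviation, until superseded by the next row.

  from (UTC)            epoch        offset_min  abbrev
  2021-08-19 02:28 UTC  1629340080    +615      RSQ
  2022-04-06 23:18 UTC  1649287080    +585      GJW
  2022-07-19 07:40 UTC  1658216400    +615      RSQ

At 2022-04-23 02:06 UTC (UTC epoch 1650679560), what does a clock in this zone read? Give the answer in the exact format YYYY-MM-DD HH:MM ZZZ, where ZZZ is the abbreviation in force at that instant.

Query: 2022-04-23 02:06 UTC
Rule 2/3 (GJW, +09:45): 2022-04-06 23:18 UTC ≤ query < 2022-07-19 07:40 UTC
2·60 + 6 + 585 = 711 min
711 = 0·1440 + 711; 711 = 11·60 + 51 → 11:51, same day
→ 2022-04-23 11:51 GJW

2022-04-23 11:51 GJW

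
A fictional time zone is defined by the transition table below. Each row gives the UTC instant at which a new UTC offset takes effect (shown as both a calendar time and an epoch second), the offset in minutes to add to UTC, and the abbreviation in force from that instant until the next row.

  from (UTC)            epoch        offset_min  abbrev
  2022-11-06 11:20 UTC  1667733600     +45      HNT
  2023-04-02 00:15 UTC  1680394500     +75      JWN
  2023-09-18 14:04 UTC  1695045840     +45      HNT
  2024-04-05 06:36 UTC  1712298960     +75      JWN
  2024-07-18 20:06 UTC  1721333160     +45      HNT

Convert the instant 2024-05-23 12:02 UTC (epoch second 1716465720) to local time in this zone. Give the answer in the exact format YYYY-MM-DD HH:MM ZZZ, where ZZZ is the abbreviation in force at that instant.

2024-05-23 13:17 JWN

Query: 2024-05-23 12:02 UTC
Rule 4/5 (JWN, +01:15): 2024-04-05 06:36 UTC ≤ query < 2024-07-18 20:06 UTC
12·60 + 2 + 75 = 797 min
797 = 0·1440 + 797; 797 = 13·60 + 17 → 13:17, same day
→ 2024-05-23 13:17 JWN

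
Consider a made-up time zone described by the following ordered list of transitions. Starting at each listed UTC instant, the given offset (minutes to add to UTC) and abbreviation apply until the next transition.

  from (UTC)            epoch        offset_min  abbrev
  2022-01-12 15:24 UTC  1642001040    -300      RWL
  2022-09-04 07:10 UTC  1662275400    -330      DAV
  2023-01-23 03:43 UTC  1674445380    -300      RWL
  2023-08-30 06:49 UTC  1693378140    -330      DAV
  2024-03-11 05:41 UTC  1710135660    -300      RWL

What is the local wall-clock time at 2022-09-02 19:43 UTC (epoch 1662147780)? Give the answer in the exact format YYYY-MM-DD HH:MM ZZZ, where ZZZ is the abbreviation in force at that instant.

2022-09-02 14:43 RWL

Query: 2022-09-02 19:43 UTC
Rule 1/5 (RWL, -05:00): 2022-01-12 15:24 UTC ≤ query < 2022-09-04 07:10 UTC
19·60 + 43 - 300 = 883 min
883 = 0·1440 + 883; 883 = 14·60 + 43 → 14:43, same day
→ 2022-09-02 14:43 RWL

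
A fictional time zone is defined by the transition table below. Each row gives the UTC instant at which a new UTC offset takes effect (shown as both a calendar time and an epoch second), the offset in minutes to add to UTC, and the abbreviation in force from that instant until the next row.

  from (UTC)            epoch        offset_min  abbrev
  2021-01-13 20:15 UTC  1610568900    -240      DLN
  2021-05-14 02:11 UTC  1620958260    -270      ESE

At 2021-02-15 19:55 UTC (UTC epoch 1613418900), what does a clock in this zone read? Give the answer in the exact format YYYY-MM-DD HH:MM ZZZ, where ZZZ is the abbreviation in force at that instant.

2021-02-15 15:55 DLN

Query: 2021-02-15 19:55 UTC
Rule 1/2 (DLN, -04:00): 2021-01-13 20:15 UTC ≤ query < 2021-05-14 02:11 UTC
19·60 + 55 - 240 = 955 min
955 = 0·1440 + 955; 955 = 15·60 + 55 → 15:55, same day
→ 2021-02-15 15:55 DLN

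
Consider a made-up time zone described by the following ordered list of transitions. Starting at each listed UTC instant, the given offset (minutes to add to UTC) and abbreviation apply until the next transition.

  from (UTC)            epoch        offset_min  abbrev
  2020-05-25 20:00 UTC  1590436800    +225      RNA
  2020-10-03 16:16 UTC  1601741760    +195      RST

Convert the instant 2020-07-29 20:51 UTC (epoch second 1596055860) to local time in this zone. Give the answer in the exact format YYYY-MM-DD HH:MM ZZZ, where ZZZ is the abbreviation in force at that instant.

2020-07-30 00:36 RNA

Query: 2020-07-29 20:51 UTC
Rule 1/2 (RNA, +03:45): 2020-05-25 20:00 UTC ≤ query < 2020-10-03 16:16 UTC
20·60 + 51 + 225 = 1476 min
1476 = 1·1440 + 36; 36 = 0·60 + 36 → 00:36, 2020-07-29 + 1 day = 2020-07-30
→ 2020-07-30 00:36 RNA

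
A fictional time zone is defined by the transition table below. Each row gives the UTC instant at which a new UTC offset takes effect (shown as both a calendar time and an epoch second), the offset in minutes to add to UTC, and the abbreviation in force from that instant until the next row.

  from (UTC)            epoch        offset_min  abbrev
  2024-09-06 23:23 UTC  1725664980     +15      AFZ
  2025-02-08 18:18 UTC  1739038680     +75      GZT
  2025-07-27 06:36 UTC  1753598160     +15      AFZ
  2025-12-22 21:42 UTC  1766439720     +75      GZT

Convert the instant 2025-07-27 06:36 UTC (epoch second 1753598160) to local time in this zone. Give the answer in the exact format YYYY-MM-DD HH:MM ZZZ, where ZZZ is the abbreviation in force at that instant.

Query: 2025-07-27 06:36 UTC
Rule 3/4 (AFZ, +00:15): 2025-07-27 06:36 UTC ≤ query < 2025-12-22 21:42 UTC
6·60 + 36 + 15 = 411 min
411 = 0·1440 + 411; 411 = 6·60 + 51 → 06:51, same day
→ 2025-07-27 06:51 AFZ

2025-07-27 06:51 AFZ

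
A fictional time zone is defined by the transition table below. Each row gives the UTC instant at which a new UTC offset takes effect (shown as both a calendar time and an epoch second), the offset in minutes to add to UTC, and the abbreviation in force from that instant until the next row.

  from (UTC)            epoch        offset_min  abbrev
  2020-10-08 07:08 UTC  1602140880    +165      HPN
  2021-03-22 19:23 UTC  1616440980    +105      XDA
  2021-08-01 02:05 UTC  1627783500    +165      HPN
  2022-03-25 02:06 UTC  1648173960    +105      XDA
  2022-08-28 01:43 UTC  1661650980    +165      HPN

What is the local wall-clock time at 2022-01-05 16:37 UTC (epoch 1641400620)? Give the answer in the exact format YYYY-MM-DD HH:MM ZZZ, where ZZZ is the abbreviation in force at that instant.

Query: 2022-01-05 16:37 UTC
Rule 3/5 (HPN, +02:45): 2021-08-01 02:05 UTC ≤ query < 2022-03-25 02:06 UTC
16·60 + 37 + 165 = 1162 min
1162 = 0·1440 + 1162; 1162 = 19·60 + 22 → 19:22, same day
→ 2022-01-05 19:22 HPN

2022-01-05 19:22 HPN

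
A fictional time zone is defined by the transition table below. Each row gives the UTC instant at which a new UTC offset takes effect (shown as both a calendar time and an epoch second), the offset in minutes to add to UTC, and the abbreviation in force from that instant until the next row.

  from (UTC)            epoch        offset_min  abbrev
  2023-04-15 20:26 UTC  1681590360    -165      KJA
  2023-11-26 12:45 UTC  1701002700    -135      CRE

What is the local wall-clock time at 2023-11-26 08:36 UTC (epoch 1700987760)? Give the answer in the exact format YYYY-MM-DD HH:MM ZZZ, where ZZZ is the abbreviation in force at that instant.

Query: 2023-11-26 08:36 UTC
Rule 1/2 (KJA, -02:45): 2023-04-15 20:26 UTC ≤ query < 2023-11-26 12:45 UTC
8·60 + 36 - 165 = 351 min
351 = 0·1440 + 351; 351 = 5·60 + 51 → 05:51, same day
→ 2023-11-26 05:51 KJA

2023-11-26 05:51 KJA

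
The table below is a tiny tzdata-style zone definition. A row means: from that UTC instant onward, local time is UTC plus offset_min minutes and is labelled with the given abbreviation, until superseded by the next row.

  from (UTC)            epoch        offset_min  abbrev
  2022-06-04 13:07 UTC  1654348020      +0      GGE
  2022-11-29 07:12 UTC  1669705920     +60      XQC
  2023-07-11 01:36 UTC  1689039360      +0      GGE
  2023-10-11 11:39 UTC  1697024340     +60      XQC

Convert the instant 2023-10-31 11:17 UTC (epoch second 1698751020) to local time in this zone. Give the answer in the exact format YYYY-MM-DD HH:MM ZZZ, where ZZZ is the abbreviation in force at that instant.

Query: 2023-10-31 11:17 UTC
Rule 4/4 (XQC, +01:00): 2023-10-11 11:39 UTC ≤ query < +∞
11·60 + 17 + 60 = 737 min
737 = 0·1440 + 737; 737 = 12·60 + 17 → 12:17, same day
→ 2023-10-31 12:17 XQC

2023-10-31 12:17 XQC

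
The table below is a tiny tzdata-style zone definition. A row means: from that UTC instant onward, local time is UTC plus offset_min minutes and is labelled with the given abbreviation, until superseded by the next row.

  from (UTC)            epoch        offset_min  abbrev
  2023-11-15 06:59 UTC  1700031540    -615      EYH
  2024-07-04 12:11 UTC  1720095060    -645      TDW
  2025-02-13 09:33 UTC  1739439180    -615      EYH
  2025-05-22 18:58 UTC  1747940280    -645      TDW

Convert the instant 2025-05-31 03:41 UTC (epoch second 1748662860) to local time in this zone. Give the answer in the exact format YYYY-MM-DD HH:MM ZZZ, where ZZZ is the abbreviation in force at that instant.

2025-05-30 16:56 TDW

Query: 2025-05-31 03:41 UTC
Rule 4/4 (TDW, -10:45): 2025-05-22 18:58 UTC ≤ query < +∞
3·60 + 41 - 645 = -424 min
-424 = -1·1440 + 1016; 1016 = 16·60 + 56 → 16:56, 2025-05-31 - 1 day = 2025-05-30
→ 2025-05-30 16:56 TDW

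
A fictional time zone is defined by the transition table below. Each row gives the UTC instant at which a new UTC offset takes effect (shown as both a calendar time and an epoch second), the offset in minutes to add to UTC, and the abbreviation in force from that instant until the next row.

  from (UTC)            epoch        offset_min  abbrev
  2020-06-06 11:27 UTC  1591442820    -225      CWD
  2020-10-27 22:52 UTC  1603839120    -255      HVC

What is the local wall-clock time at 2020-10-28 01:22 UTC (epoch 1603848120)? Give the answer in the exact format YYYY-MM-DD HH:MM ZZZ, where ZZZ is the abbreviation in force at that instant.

2020-10-27 21:07 HVC

Query: 2020-10-28 01:22 UTC
Rule 2/2 (HVC, -04:15): 2020-10-27 22:52 UTC ≤ query < +∞
1·60 + 22 - 255 = -173 min
-173 = -1·1440 + 1267; 1267 = 21·60 + 7 → 21:07, 2020-10-28 - 1 day = 2020-10-27
→ 2020-10-27 21:07 HVC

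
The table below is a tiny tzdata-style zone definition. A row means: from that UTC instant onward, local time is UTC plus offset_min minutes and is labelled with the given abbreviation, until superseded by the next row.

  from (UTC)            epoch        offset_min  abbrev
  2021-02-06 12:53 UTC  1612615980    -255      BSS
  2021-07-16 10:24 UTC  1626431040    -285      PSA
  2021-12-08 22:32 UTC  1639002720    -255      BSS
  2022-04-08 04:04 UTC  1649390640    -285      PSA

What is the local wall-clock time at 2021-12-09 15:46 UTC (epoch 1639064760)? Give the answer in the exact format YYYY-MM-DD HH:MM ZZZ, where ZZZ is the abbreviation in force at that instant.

2021-12-09 11:31 BSS

Query: 2021-12-09 15:46 UTC
Rule 3/4 (BSS, -04:15): 2021-12-08 22:32 UTC ≤ query < 2022-04-08 04:04 UTC
15·60 + 46 - 255 = 691 min
691 = 0·1440 + 691; 691 = 11·60 + 31 → 11:31, same day
→ 2021-12-09 11:31 BSS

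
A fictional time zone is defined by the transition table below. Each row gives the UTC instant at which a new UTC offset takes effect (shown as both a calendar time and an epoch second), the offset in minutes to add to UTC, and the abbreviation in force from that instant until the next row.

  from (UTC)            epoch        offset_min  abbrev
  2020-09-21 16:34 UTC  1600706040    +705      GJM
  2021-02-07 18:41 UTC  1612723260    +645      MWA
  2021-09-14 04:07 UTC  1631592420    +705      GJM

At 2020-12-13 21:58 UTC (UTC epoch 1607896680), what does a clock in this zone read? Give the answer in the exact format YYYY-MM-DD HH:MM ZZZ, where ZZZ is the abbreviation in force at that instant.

2020-12-14 09:43 GJM

Query: 2020-12-13 21:58 UTC
Rule 1/3 (GJM, +11:45): 2020-09-21 16:34 UTC ≤ query < 2021-02-07 18:41 UTC
21·60 + 58 + 705 = 2023 min
2023 = 1·1440 + 583; 583 = 9·60 + 43 → 09:43, 2020-12-13 + 1 day = 2020-12-14
→ 2020-12-14 09:43 GJM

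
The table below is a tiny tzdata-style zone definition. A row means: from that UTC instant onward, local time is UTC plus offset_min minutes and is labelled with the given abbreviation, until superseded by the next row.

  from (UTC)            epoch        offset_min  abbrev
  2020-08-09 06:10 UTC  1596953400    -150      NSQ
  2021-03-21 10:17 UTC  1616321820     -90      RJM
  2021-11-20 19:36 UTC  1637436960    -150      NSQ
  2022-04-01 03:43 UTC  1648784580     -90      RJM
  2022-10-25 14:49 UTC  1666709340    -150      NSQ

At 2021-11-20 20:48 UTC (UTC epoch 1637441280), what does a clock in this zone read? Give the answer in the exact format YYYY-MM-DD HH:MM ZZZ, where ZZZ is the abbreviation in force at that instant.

Query: 2021-11-20 20:48 UTC
Rule 3/5 (NSQ, -02:30): 2021-11-20 19:36 UTC ≤ query < 2022-04-01 03:43 UTC
20·60 + 48 - 150 = 1098 min
1098 = 0·1440 + 1098; 1098 = 18·60 + 18 → 18:18, same day
→ 2021-11-20 18:18 NSQ

2021-11-20 18:18 NSQ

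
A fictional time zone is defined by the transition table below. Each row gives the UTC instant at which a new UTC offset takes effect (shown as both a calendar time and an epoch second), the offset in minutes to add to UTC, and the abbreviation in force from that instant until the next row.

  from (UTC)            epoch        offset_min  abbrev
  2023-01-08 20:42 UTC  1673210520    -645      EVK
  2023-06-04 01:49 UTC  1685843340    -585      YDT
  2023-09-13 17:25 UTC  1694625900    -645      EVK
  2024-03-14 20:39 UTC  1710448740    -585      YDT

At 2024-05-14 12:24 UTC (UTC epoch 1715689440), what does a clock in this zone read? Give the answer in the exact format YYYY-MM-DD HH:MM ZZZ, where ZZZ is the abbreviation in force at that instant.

2024-05-14 02:39 YDT

Query: 2024-05-14 12:24 UTC
Rule 4/4 (YDT, -09:45): 2024-03-14 20:39 UTC ≤ query < +∞
12·60 + 24 - 585 = 159 min
159 = 0·1440 + 159; 159 = 2·60 + 39 → 02:39, same day
→ 2024-05-14 02:39 YDT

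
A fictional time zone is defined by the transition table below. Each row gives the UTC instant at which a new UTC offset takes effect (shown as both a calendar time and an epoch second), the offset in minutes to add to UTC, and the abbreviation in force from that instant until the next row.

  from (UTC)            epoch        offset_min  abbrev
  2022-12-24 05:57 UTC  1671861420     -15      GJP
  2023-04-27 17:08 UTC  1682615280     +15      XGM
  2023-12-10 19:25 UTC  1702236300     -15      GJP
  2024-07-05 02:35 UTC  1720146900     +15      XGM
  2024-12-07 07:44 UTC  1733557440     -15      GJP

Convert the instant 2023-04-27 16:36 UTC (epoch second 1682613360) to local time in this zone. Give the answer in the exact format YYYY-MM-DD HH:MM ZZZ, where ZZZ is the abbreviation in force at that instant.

Query: 2023-04-27 16:36 UTC
Rule 1/5 (GJP, -00:15): 2022-12-24 05:57 UTC ≤ query < 2023-04-27 17:08 UTC
16·60 + 36 - 15 = 981 min
981 = 0·1440 + 981; 981 = 16·60 + 21 → 16:21, same day
→ 2023-04-27 16:21 GJP

2023-04-27 16:21 GJP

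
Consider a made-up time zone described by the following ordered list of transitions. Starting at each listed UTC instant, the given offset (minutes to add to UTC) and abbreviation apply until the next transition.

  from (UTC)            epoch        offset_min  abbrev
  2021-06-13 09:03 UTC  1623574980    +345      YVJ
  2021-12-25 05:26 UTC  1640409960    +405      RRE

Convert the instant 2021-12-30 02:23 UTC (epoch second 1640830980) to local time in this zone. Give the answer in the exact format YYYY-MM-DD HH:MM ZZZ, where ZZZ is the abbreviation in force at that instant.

2021-12-30 09:08 RRE

Query: 2021-12-30 02:23 UTC
Rule 2/2 (RRE, +06:45): 2021-12-25 05:26 UTC ≤ query < +∞
2·60 + 23 + 405 = 548 min
548 = 0·1440 + 548; 548 = 9·60 + 8 → 09:08, same day
→ 2021-12-30 09:08 RRE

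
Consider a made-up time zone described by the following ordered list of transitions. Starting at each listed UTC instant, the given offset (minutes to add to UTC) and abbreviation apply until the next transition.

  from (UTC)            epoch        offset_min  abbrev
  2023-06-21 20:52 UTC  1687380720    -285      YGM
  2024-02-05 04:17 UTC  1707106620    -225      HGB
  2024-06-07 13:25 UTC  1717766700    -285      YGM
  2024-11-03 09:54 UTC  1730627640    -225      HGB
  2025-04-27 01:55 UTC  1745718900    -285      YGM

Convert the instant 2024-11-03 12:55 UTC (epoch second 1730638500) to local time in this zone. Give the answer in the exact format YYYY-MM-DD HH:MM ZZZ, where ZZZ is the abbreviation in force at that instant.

Query: 2024-11-03 12:55 UTC
Rule 4/5 (HGB, -03:45): 2024-11-03 09:54 UTC ≤ query < 2025-04-27 01:55 UTC
12·60 + 55 - 225 = 550 min
550 = 0·1440 + 550; 550 = 9·60 + 10 → 09:10, same day
→ 2024-11-03 09:10 HGB

2024-11-03 09:10 HGB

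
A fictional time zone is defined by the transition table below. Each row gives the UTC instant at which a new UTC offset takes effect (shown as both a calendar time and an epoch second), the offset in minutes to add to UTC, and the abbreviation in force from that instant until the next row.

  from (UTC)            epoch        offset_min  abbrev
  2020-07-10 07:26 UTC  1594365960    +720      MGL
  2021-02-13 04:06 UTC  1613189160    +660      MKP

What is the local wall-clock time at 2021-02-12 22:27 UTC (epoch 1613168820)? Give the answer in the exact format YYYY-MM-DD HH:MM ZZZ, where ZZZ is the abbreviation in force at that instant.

Query: 2021-02-12 22:27 UTC
Rule 1/2 (MGL, +12:00): 2020-07-10 07:26 UTC ≤ query < 2021-02-13 04:06 UTC
22·60 + 27 + 720 = 2067 min
2067 = 1·1440 + 627; 627 = 10·60 + 27 → 10:27, 2021-02-12 + 1 day = 2021-02-13
→ 2021-02-13 10:27 MGL

2021-02-13 10:27 MGL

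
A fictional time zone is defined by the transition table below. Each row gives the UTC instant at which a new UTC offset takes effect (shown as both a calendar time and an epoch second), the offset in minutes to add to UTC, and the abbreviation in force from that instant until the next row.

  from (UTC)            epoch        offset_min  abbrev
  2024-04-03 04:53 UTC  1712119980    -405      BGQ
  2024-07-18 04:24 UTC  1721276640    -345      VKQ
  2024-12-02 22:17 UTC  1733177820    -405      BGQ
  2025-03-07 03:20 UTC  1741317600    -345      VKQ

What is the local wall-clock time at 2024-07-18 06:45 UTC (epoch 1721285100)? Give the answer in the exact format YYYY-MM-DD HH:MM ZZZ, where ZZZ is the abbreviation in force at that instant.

2024-07-18 01:00 VKQ

Query: 2024-07-18 06:45 UTC
Rule 2/4 (VKQ, -05:45): 2024-07-18 04:24 UTC ≤ query < 2024-12-02 22:17 UTC
6·60 + 45 - 345 = 60 min
60 = 0·1440 + 60; 60 = 1·60 + 0 → 01:00, same day
→ 2024-07-18 01:00 VKQ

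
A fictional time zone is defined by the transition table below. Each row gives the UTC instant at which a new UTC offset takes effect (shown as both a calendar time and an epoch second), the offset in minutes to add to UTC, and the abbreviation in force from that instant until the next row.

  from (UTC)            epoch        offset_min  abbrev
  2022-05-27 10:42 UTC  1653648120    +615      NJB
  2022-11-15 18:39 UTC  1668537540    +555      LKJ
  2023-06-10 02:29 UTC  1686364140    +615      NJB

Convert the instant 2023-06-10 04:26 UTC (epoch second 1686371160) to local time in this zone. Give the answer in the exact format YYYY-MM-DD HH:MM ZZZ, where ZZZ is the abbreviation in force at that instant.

2023-06-10 14:41 NJB

Query: 2023-06-10 04:26 UTC
Rule 3/3 (NJB, +10:15): 2023-06-10 02:29 UTC ≤ query < +∞
4·60 + 26 + 615 = 881 min
881 = 0·1440 + 881; 881 = 14·60 + 41 → 14:41, same day
→ 2023-06-10 14:41 NJB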